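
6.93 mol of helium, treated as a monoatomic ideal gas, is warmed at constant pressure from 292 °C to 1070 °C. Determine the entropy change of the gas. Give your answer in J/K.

In kelvin: T₁ = 565.15 K, T₂ = 1343.15 K. At constant pressure, ΔS = nC_p ln(T₂/T₁) with C_p = 5R/2 = 20.79 J mol⁻¹ K⁻¹.
ΔS = 6.93 × 20.79 × ln(1343.15/565.15) = 125 J/K.

ΔS = 125 J/K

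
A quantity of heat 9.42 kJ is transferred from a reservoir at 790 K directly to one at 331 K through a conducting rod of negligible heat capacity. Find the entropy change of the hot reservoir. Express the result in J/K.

ΔS_hot = -11.9 J/K

The hot reservoir loses heat Q, so ΔS_hot = −Q/T_H = −9420/790 = -11.9 J/K.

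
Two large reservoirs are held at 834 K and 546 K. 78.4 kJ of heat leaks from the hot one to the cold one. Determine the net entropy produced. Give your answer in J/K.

ΔS_hot = −Q/T_H = −78400/834 = -94 J/K and ΔS_cold = +Q/T_C = 78400/546 = 143.6 J/K.
ΔS_total = -94 + 143.6 = 49.6 J/K, positive as the second law requires.

ΔS_total = 49.6 J/K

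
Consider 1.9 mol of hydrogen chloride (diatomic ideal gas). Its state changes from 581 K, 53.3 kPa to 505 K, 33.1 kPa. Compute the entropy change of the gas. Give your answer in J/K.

ΔS = nC_p ln(T₂/T₁) − nR ln(P₂/P₁), with C_p = 7R/2 = 29.1 J mol⁻¹ K⁻¹ for a diatomic ideal gas.
ΔS = 1.9 × [29.1 × ln(505/581) − 8.314 × ln(33.1/53.3)] = -0.225 J/K.

ΔS = -0.225 J/K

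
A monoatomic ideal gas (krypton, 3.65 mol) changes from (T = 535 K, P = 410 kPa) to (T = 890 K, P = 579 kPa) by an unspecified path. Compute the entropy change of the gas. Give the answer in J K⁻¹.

ΔS = 28.1 J/K

ΔS = nC_p ln(T₂/T₁) − nR ln(P₂/P₁), with C_p = 5R/2 = 20.79 J mol⁻¹ K⁻¹ for a monoatomic ideal gas.
ΔS = 3.65 × [20.79 × ln(890/535) − 8.314 × ln(579/410)] = 28.1 J/K.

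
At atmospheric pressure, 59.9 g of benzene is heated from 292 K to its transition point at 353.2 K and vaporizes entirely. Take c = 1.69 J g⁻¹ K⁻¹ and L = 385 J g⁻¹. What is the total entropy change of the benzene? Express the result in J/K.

Warming step: ΔS₁ = m c ln(T_tr/T_i) = 59.9 × 1.69 × ln(353.2/292) = 19.26 J/K.
Phase change: ΔS₂ = +mL/T_tr = 59.9 × 385 / 353.2 = 65.29 J/K.
ΔS_total = (19.26) + (65.29) = 84.6 J/K.

ΔS = 84.6 J/K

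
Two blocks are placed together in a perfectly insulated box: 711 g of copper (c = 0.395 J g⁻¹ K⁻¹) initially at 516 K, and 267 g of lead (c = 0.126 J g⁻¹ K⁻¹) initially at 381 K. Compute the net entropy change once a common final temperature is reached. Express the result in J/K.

Energy balance: T_f = (m₁c₁T₁ + m₂c₂T₂)/(m₁c₁ + m₂c₂) = 501.56 K.
ΔS₁ = m₁c₁ ln(T_f/T₁) = 280.845 × ln(501.56/516) = -7.972 J/K.
ΔS₂ = m₂c₂ ln(T_f/T₂) = 33.642 × ln(501.56/381) = 9.249 J/K.
ΔS_total = -7.972 + 9.249 = 1.28 J/K.

ΔS_total = 1.28 J/K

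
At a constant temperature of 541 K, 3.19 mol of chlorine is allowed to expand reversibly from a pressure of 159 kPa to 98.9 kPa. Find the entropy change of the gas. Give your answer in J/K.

ΔS_gas = 12.6 J/K

For an isothermal ideal gas ΔS_gas = nR ln(P₁/P₂) = 3.19 × 8.314 × ln(159/98.9) = 12.6 J/K.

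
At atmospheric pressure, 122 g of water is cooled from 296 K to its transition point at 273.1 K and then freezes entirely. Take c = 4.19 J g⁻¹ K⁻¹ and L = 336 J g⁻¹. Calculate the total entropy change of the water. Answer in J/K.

ΔS = -191 J/K

Cooling step: ΔS₁ = m c ln(T_tr/T_i) = 122 × 4.19 × ln(273.1/296) = -41.16 J/K.
Phase change: ΔS₂ = −mL/T_tr = −122 × 336 / 273.1 = -150.1 J/K.
ΔS_total = (-41.16) + (-150.1) = -191 J/K.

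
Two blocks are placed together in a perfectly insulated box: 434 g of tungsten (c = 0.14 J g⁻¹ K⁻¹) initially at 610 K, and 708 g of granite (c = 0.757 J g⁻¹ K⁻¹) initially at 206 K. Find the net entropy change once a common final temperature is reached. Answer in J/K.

ΔS_total = 42.7 J/K

Energy balance: T_f = (m₁c₁T₁ + m₂c₂T₂)/(m₁c₁ + m₂c₂) = 247.14 K.
ΔS₁ = m₁c₁ ln(T_f/T₁) = 60.76 × ln(247.14/610) = -54.9 J/K.
ΔS₂ = m₂c₂ ln(T_f/T₂) = 535.956 × ln(247.14/206) = 97.58 J/K.
ΔS_total = -54.9 + 97.58 = 42.7 J/K.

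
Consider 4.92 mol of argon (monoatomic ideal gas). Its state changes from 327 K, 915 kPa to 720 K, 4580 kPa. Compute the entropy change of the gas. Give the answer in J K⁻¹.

ΔS = 14.8 J/K

ΔS = nC_p ln(T₂/T₁) − nR ln(P₂/P₁), with C_p = 5R/2 = 20.79 J mol⁻¹ K⁻¹ for a monoatomic ideal gas.
ΔS = 4.92 × [20.79 × ln(720/327) − 8.314 × ln(4580/915)] = 14.8 J/K.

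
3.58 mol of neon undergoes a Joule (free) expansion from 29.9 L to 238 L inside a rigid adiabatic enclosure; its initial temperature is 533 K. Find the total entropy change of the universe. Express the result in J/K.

ΔS_universe = 61.7 J/K

For an ideal gas in free expansion Q = 0 and W = 0, so T is unchanged.
Entropy is a state function; using a reversible isothermal path, ΔS_gas = nR ln(V₂/V₁) = 3.58 × 8.314 × ln(238/29.9) = 61.7 J/K.
The insulated surroundings exchange no heat, so ΔS_surr = 0 and ΔS_universe = ΔS_gas.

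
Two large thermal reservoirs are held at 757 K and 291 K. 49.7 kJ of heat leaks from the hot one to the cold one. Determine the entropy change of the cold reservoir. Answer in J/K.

ΔS_cold = 171 J/K

The cold reservoir gains heat Q, so ΔS_cold = +Q/T_C = 49700/291 = 171 J/K.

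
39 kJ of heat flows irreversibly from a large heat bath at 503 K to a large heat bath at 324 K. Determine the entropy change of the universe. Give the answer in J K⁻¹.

ΔS_total = 42.8 J/K

ΔS_hot = −Q/T_H = −39000/503 = -77.535 J/K and ΔS_cold = +Q/T_C = 39000/324 = 120.37 J/K.
ΔS_total = -77.535 + 120.37 = 42.8 J/K, positive as the second law requires.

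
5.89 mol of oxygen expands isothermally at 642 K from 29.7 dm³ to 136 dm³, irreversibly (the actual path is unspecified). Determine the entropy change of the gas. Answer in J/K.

ΔS_gas = 74.5 J/K

Entropy is a state function, so ΔS_gas depends only on the end states.
For an isothermal ideal gas ΔS_gas = nR ln(V₂/V₁) = 5.89 × 8.314 × ln(136/29.7) = 74.5 J/K.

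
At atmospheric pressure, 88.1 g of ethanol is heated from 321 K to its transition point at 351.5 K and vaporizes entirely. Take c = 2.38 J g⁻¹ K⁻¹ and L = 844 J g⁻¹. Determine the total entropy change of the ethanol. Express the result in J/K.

Warming step: ΔS₁ = m c ln(T_tr/T_i) = 88.1 × 2.38 × ln(351.5/321) = 19.03 J/K.
Phase change: ΔS₂ = +mL/T_tr = 88.1 × 844 / 351.5 = 211.5 J/K.
ΔS_total = (19.03) + (211.5) = 231 J/K.

ΔS = 231 J/K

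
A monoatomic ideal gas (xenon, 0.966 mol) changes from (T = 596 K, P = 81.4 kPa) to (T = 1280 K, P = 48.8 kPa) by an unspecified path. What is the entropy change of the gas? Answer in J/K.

ΔS = nC_p ln(T₂/T₁) − nR ln(P₂/P₁), with C_p = 5R/2 = 20.79 J mol⁻¹ K⁻¹ for a monoatomic ideal gas.
ΔS = 0.966 × [20.79 × ln(1280/596) − 8.314 × ln(48.8/81.4)] = 19.5 J/K.

ΔS = 19.5 J/K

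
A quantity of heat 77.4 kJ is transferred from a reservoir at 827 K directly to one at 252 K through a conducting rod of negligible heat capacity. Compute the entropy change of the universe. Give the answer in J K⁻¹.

ΔS_total = 214 J/K

ΔS_hot = −Q/T_H = −77400/827 = -93.59 J/K and ΔS_cold = +Q/T_C = 77400/252 = 307.1 J/K.
ΔS_total = -93.59 + 307.1 = 214 J/K, positive as the second law requires.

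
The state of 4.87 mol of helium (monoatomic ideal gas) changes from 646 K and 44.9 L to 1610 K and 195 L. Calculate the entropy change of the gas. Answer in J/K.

Entropy is a state function: ΔS = nC_V ln(T₂/T₁) + nR ln(V₂/V₁), with C_V = 3R/2 = 12.47 J mol⁻¹ K⁻¹ for a monoatomic ideal gas.
ΔS = 4.87 × [12.47 × ln(1610/646) + 8.314 × ln(195/44.9)] = 115 J/K.

ΔS = 115 J/K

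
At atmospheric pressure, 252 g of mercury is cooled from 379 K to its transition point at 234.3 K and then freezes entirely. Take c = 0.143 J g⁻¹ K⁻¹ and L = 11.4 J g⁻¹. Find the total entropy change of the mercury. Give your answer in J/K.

ΔS = -29.6 J/K

Cooling step: ΔS₁ = m c ln(T_tr/T_i) = 252 × 0.143 × ln(234.3/379) = -17.33 J/K.
Phase change: ΔS₂ = −mL/T_tr = −252 × 11.4 / 234.3 = -12.26 J/K.
ΔS_total = (-17.33) + (-12.26) = -29.6 J/K.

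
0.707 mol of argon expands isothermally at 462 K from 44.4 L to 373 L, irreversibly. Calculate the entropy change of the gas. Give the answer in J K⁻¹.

Entropy is a state function, so ΔS_gas depends only on the end states.
For an isothermal ideal gas ΔS_gas = nR ln(V₂/V₁) = 0.707 × 8.314 × ln(373/44.4) = 12.5 J/K.

ΔS_gas = 12.5 J/K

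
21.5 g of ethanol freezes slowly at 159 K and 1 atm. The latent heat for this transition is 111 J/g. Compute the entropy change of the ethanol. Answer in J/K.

Heat released by the substance: Q = −mL = −21.5 × 111 = −2386.5 J.
At constant T, ΔS = Q_rev/T = −2386.5 / 159 = -15 J/K.

ΔS = -15 J/K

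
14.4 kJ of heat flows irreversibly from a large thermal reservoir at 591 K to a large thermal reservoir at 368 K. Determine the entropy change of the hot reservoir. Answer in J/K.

The hot reservoir loses heat Q, so ΔS_hot = −Q/T_H = −14400/591 = -24.4 J/K.

ΔS_hot = -24.4 J/K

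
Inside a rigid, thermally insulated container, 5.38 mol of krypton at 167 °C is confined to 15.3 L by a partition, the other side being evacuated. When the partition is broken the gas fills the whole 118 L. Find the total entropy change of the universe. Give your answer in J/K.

ΔS_universe = 91.4 J/K

For an ideal gas in free expansion Q = 0 and W = 0, so T is unchanged.
Entropy is a state function; using a reversible isothermal path, ΔS_gas = nR ln(V₂/V₁) = 5.38 × 8.314 × ln(118/15.3) = 91.4 J/K.
The insulated surroundings exchange no heat, so ΔS_surr = 0 and ΔS_universe = ΔS_gas.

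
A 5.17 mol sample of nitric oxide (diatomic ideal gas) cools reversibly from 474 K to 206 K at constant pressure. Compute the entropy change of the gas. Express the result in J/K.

ΔS = -125 J/K

At constant pressure, ΔS = nC_p ln(T₂/T₁) with C_p = 7R/2 = 29.1 J mol⁻¹ K⁻¹.
ΔS = 5.17 × 29.1 × ln(206/474) = -125 J/K.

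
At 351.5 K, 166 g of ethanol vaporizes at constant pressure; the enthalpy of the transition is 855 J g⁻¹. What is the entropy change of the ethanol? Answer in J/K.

ΔS = 404 J/K

Heat absorbed by the substance: Q = mL = 166 × 855 = 141930 J.
At constant T, ΔS = Q_rev/T = 141930 / 351.5 = 404 J/K.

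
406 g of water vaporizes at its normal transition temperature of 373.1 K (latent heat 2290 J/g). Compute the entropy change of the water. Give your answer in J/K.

ΔS = 2490 J/K

Heat absorbed by the substance: Q = mL = 406 × 2290 = 929740 J.
At constant T, ΔS = Q_rev/T = 929740 / 373.1 = 2490 J/K.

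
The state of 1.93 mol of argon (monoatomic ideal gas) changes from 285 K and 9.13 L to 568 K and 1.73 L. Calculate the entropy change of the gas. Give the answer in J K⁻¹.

Entropy is a state function: ΔS = nC_V ln(T₂/T₁) + nR ln(V₂/V₁), with C_V = 3R/2 = 12.47 J mol⁻¹ K⁻¹ for a monoatomic ideal gas.
ΔS = 1.93 × [12.47 × ln(568/285) + 8.314 × ln(1.73/9.13)] = -10.1 J/K.

ΔS = -10.1 J/K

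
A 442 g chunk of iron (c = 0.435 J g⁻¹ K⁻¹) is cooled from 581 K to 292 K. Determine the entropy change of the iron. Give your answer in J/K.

ΔS = -132 J/K

ΔS = ∫dQ_rev/T = m c ln(T₂/T₁) = 442 × 0.435 × ln(292/581) = -132 J/K.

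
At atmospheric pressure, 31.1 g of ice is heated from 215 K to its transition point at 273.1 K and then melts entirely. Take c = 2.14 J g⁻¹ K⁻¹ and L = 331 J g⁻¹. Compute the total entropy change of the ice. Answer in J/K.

ΔS = 53.6 J/K

Warming step: ΔS₁ = m c ln(T_tr/T_i) = 31.1 × 2.14 × ln(273.1/215) = 15.92 J/K.
Phase change: ΔS₂ = +mL/T_tr = 31.1 × 331 / 273.1 = 37.69 J/K.
ΔS_total = (15.92) + (37.69) = 53.6 J/K.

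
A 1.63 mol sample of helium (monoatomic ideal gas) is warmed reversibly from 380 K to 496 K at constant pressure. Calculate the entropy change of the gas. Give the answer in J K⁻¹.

ΔS = 9.03 J/K

At constant pressure, ΔS = nC_p ln(T₂/T₁) with C_p = 5R/2 = 20.79 J mol⁻¹ K⁻¹.
ΔS = 1.63 × 20.79 × ln(496/380) = 9.03 J/K.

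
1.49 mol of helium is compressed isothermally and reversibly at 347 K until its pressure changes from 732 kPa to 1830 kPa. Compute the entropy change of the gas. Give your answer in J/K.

For an isothermal ideal gas ΔS_gas = nR ln(P₁/P₂) = 1.49 × 8.314 × ln(732/1830) = -11.4 J/K.

ΔS_gas = -11.4 J/K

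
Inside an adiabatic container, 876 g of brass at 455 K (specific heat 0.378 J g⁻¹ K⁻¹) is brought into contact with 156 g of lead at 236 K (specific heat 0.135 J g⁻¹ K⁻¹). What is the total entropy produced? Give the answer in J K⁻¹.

ΔS_total = 3.54 J/K

Energy balance: T_f = (m₁c₁T₁ + m₂c₂T₂)/(m₁c₁ + m₂c₂) = 441.9 K.
ΔS₁ = m₁c₁ ln(T_f/T₁) = 331.128 × ln(441.9/455) = -9.67 J/K.
ΔS₂ = m₂c₂ ln(T_f/T₂) = 21.06 × ln(441.9/236) = 13.21 J/K.
ΔS_total = -9.67 + 13.21 = 3.54 J/K.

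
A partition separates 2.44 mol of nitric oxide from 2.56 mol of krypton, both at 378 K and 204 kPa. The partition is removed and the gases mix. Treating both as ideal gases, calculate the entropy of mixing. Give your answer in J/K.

ΔS_mix = 28.8 J/K

Mole fractions: x_A = 2.44/5 = 0.488, x_B = 0.512.
ΔS_mix = −R(n_A ln x_A + n_B ln x_B) = −8.314 × (2.44 ln 0.488 + 2.56 ln 0.512) = 28.8 J/K.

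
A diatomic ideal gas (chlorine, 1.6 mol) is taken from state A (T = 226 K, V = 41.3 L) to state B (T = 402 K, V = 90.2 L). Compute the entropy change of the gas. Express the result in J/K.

ΔS = 29.5 J/K

Entropy is a state function: ΔS = nC_V ln(T₂/T₁) + nR ln(V₂/V₁), with C_V = 5R/2 = 20.79 J mol⁻¹ K⁻¹ for a diatomic ideal gas.
ΔS = 1.6 × [20.79 × ln(402/226) + 8.314 × ln(90.2/41.3)] = 29.5 J/K.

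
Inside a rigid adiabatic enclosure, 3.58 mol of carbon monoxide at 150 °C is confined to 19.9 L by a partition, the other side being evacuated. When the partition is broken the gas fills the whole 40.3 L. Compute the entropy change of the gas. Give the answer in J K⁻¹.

ΔS_gas = 21 J/K

No heat is exchanged and no work is done, so the ideal-gas temperature stays constant.
Entropy is a state function; using a reversible isothermal path, ΔS_gas = nR ln(V₂/V₁) = 3.58 × 8.314 × ln(40.3/19.9) = 21 J/K.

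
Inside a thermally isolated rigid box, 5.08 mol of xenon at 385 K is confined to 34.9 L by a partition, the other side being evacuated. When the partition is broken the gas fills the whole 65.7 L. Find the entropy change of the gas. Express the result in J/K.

For an ideal gas in free expansion Q = 0 and W = 0, so T is unchanged.
Entropy is a state function; using a reversible isothermal path, ΔS_gas = nR ln(V₂/V₁) = 5.08 × 8.314 × ln(65.7/34.9) = 26.7 J/K.

ΔS_gas = 26.7 J/K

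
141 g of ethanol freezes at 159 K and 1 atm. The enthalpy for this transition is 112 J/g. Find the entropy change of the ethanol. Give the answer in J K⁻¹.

ΔS = -99.3 J/K

Heat released by the substance: Q = −mL = −141 × 112 = −15792 J.
At constant T, ΔS = Q_rev/T = −15792 / 159 = -99.3 J/K.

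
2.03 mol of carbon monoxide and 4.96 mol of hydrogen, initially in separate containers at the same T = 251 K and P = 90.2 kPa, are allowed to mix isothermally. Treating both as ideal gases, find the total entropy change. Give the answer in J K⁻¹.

ΔS_mix = 35 J/K

Mole fractions: x_A = 2.03/6.99 = 0.29, x_B = 0.71.
ΔS_mix = −R(n_A ln x_A + n_B ln x_B) = −8.314 × (2.03 ln 0.29 + 4.96 ln 0.71) = 35 J/K.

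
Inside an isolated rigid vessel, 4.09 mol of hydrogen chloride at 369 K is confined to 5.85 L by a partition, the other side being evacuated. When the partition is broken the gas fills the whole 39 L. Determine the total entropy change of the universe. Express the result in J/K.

No heat is exchanged and no work is done, so the ideal-gas temperature stays constant.
Entropy is a state function; using a reversible isothermal path, ΔS_gas = nR ln(V₂/V₁) = 4.09 × 8.314 × ln(39/5.85) = 64.5 J/K.
The insulated surroundings exchange no heat, so ΔS_surr = 0 and ΔS_universe = ΔS_gas.

ΔS_universe = 64.5 J/K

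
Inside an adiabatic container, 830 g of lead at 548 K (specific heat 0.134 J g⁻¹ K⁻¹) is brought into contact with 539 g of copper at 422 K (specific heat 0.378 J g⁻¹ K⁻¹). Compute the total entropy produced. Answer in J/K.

Energy balance: T_f = (m₁c₁T₁ + m₂c₂T₂)/(m₁c₁ + m₂c₂) = 466.49 K.
ΔS₁ = m₁c₁ ln(T_f/T₁) = 111.22 × ln(466.49/548) = -17.91 J/K.
ΔS₂ = m₂c₂ ln(T_f/T₂) = 203.742 × ln(466.49/422) = 20.42 J/K.
ΔS_total = -17.91 + 20.42 = 2.51 J/K.

ΔS_total = 2.51 J/K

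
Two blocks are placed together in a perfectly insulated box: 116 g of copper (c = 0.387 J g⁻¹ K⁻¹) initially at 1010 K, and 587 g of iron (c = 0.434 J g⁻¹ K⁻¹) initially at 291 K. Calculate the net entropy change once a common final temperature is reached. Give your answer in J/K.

Energy balance: T_f = (m₁c₁T₁ + m₂c₂T₂)/(m₁c₁ + m₂c₂) = 398.72 K.
ΔS₁ = m₁c₁ ln(T_f/T₁) = 44.892 × ln(398.72/1010) = -41.73 J/K.
ΔS₂ = m₂c₂ ln(T_f/T₂) = 254.758 × ln(398.72/291) = 80.23 J/K.
ΔS_total = -41.73 + 80.23 = 38.5 J/K.

ΔS_total = 38.5 J/K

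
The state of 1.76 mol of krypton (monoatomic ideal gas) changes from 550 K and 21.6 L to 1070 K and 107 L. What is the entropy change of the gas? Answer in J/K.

ΔS = 38 J/K

Entropy is a state function: ΔS = nC_V ln(T₂/T₁) + nR ln(V₂/V₁), with C_V = 3R/2 = 12.47 J mol⁻¹ K⁻¹ for a monoatomic ideal gas.
ΔS = 1.76 × [12.47 × ln(1070/550) + 8.314 × ln(107/21.6)] = 38 J/K.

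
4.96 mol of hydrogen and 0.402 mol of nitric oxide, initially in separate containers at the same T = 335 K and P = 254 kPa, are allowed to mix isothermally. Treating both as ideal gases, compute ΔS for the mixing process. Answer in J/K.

Mole fractions: x_A = 4.96/5.36 = 0.925, x_B = 0.075.
ΔS_mix = −R(n_A ln x_A + n_B ln x_B) = −8.314 × (4.96 ln 0.925 + 0.402 ln 0.075) = 11.9 J/K.

ΔS_mix = 11.9 J/K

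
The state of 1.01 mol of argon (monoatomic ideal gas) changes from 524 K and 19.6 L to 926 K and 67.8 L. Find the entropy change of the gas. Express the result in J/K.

ΔS = 17.6 J/K

Entropy is a state function: ΔS = nC_V ln(T₂/T₁) + nR ln(V₂/V₁), with C_V = 3R/2 = 12.47 J mol⁻¹ K⁻¹ for a monoatomic ideal gas.
ΔS = 1.01 × [12.47 × ln(926/524) + 8.314 × ln(67.8/19.6)] = 17.6 J/K.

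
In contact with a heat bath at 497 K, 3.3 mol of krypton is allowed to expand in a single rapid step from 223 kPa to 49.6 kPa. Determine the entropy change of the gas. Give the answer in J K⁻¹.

ΔS_gas = 41.2 J/K

Entropy is a state function, so ΔS_gas depends only on the end states.
For an isothermal ideal gas ΔS_gas = nR ln(P₁/P₂) = 3.3 × 8.314 × ln(223/49.6) = 41.2 J/K.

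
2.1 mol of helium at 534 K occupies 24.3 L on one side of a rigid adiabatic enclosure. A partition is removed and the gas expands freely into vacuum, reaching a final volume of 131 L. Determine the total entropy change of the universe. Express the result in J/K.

ΔS_universe = 29.4 J/K

No heat is exchanged and no work is done, so the ideal-gas temperature stays constant.
Entropy is a state function; using a reversible isothermal path, ΔS_gas = nR ln(V₂/V₁) = 2.1 × 8.314 × ln(131/24.3) = 29.4 J/K.
The insulated surroundings exchange no heat, so ΔS_surr = 0 and ΔS_universe = ΔS_gas.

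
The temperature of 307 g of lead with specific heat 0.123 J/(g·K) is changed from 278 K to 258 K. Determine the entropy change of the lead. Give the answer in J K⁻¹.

ΔS = ∫dQ_rev/T = m c ln(T₂/T₁) = 307 × 0.123 × ln(258/278) = -2.82 J/K.

ΔS = -2.82 J/K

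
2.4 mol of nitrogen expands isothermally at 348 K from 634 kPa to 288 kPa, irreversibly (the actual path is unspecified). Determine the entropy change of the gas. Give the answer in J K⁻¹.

Entropy is a state function, so ΔS_gas depends only on the end states.
For an isothermal ideal gas ΔS_gas = nR ln(P₁/P₂) = 2.4 × 8.314 × ln(634/288) = 15.7 J/K.

ΔS_gas = 15.7 J/K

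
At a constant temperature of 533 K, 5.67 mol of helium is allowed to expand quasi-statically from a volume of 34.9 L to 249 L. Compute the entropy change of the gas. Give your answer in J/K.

ΔS_gas = 92.6 J/K

For an isothermal ideal gas ΔS_gas = nR ln(V₂/V₁) = 5.67 × 8.314 × ln(249/34.9) = 92.6 J/K.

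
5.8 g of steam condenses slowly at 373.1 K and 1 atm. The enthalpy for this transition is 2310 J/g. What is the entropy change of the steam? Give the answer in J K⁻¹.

ΔS = -35.9 J/K

Heat released by the substance: Q = −mL = −5.8 × 2310 = −13398 J.
At constant T, ΔS = Q_rev/T = −13398 / 373.1 = -35.9 J/K.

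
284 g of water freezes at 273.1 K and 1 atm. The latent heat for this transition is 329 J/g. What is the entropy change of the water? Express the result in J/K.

ΔS = -342 J/K

Heat released by the substance: Q = −mL = −284 × 329 = −93436 J.
At constant T, ΔS = Q_rev/T = −93436 / 273.1 = -342 J/K.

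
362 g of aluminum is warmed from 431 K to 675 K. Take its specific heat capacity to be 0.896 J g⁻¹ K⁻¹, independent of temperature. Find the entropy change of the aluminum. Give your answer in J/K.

ΔS = ∫dQ_rev/T = m c ln(T₂/T₁) = 362 × 0.896 × ln(675/431) = 146 J/K.

ΔS = 146 J/K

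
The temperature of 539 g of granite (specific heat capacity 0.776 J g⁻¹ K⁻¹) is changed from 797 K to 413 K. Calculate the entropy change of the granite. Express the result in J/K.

ΔS = -275 J/K

ΔS = ∫dQ_rev/T = m c ln(T₂/T₁) = 539 × 0.776 × ln(413/797) = -275 J/K.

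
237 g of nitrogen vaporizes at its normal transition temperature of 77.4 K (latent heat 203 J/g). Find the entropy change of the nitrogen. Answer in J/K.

Heat absorbed by the substance: Q = mL = 237 × 203 = 48111 J.
At constant T, ΔS = Q_rev/T = 48111 / 77.4 = 622 J/K.

ΔS = 622 J/K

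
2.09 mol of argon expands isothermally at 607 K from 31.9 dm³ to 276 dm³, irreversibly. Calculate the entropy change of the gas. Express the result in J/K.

Entropy is a state function, so ΔS_gas depends only on the end states.
For an isothermal ideal gas ΔS_gas = nR ln(V₂/V₁) = 2.09 × 8.314 × ln(276/31.9) = 37.5 J/K.

ΔS_gas = 37.5 J/K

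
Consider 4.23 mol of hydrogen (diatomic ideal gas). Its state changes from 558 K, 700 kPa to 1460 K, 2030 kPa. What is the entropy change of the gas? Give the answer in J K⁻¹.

ΔS = nC_p ln(T₂/T₁) − nR ln(P₂/P₁), with C_p = 7R/2 = 29.1 J mol⁻¹ K⁻¹ for a diatomic ideal gas.
ΔS = 4.23 × [29.1 × ln(1460/558) − 8.314 × ln(2030/700)] = 80.9 J/K.

ΔS = 80.9 J/K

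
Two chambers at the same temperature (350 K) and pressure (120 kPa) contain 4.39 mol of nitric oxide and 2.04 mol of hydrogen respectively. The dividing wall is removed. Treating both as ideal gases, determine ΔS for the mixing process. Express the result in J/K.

ΔS_mix = 33.4 J/K

Mole fractions: x_A = 4.39/6.43 = 0.683, x_B = 0.317.
ΔS_mix = −R(n_A ln x_A + n_B ln x_B) = −8.314 × (4.39 ln 0.683 + 2.04 ln 0.317) = 33.4 J/K.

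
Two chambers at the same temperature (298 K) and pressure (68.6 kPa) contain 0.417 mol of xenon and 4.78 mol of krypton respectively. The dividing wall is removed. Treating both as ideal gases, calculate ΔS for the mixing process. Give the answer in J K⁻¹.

Mole fractions: x_A = 0.417/5.2 = 0.0802, x_B = 0.92.
ΔS_mix = −R(n_A ln x_A + n_B ln x_B) = −8.314 × (0.417 ln 0.0802 + 4.78 ln 0.92) = 12.1 J/K.

ΔS_mix = 12.1 J/K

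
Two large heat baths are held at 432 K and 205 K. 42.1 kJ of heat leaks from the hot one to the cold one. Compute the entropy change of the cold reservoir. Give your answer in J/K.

ΔS_cold = 205 J/K

The cold reservoir gains heat Q, so ΔS_cold = +Q/T_C = 42100/205 = 205 J/K.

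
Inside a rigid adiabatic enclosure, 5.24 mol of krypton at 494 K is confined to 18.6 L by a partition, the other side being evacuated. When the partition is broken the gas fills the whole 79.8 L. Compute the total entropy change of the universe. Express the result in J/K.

For an ideal gas in free expansion Q = 0 and W = 0, so T is unchanged.
Entropy is a state function; using a reversible isothermal path, ΔS_gas = nR ln(V₂/V₁) = 5.24 × 8.314 × ln(79.8/18.6) = 63.4 J/K.
The insulated surroundings exchange no heat, so ΔS_surr = 0 and ΔS_universe = ΔS_gas.

ΔS_universe = 63.4 J/K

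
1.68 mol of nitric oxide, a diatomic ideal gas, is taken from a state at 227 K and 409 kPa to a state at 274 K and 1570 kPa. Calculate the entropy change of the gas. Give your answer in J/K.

ΔS = -9.59 J/K

ΔS = nC_p ln(T₂/T₁) − nR ln(P₂/P₁), with C_p = 7R/2 = 29.1 J mol⁻¹ K⁻¹ for a diatomic ideal gas.
ΔS = 1.68 × [29.1 × ln(274/227) − 8.314 × ln(1570/409)] = -9.59 J/K.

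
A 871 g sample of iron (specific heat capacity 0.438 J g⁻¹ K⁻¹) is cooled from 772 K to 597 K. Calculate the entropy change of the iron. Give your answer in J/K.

ΔS = -98.1 J/K

ΔS = ∫dQ_rev/T = m c ln(T₂/T₁) = 871 × 0.438 × ln(597/772) = -98.1 J/K.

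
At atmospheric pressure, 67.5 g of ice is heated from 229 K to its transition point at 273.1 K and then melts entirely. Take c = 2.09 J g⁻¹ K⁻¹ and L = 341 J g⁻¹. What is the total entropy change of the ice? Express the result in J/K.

ΔS = 109 J/K

Warming step: ΔS₁ = m c ln(T_tr/T_i) = 67.5 × 2.09 × ln(273.1/229) = 24.85 J/K.
Phase change: ΔS₂ = +mL/T_tr = 67.5 × 341 / 273.1 = 84.28 J/K.
ΔS_total = (24.85) + (84.28) = 109 J/K.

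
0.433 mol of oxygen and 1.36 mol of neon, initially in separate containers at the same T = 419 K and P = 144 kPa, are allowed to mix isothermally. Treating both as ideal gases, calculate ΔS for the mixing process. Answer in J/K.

Mole fractions: x_A = 0.433/1.79 = 0.241, x_B = 0.759.
ΔS_mix = −R(n_A ln x_A + n_B ln x_B) = −8.314 × (0.433 ln 0.241 + 1.36 ln 0.759) = 8.24 J/K.

ΔS_mix = 8.24 J/K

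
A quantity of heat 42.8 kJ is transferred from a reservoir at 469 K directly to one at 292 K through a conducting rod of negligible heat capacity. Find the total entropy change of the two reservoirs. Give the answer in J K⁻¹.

ΔS_total = 55.3 J/K

ΔS_hot = −Q/T_H = −42800/469 = -91.26 J/K and ΔS_cold = +Q/T_C = 42800/292 = 146.6 J/K.
ΔS_total = -91.26 + 146.6 = 55.3 J/K, positive as the second law requires.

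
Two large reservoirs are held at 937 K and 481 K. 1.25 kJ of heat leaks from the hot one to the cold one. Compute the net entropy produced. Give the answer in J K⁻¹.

ΔS_total = 1.26 J/K

ΔS_hot = −Q/T_H = −1250/937 = -1.334 J/K and ΔS_cold = +Q/T_C = 1250/481 = 2.5988 J/K.
ΔS_total = -1.334 + 2.5988 = 1.26 J/K, positive as the second law requires.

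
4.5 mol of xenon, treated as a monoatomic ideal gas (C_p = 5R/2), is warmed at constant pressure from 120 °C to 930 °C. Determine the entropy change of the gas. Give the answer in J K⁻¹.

ΔS = 105 J/K

In kelvin: T₁ = 393.15 K, T₂ = 1203.15 K. At constant pressure, ΔS = nC_p ln(T₂/T₁) with C_p = 5R/2 = 20.79 J mol⁻¹ K⁻¹.
ΔS = 4.5 × 20.79 × ln(1203.15/393.15) = 105 J/K.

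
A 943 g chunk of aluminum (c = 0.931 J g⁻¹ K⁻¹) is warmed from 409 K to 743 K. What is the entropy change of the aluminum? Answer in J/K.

ΔS = 524 J/K

ΔS = ∫dQ_rev/T = m c ln(T₂/T₁) = 943 × 0.931 × ln(743/409) = 524 J/K.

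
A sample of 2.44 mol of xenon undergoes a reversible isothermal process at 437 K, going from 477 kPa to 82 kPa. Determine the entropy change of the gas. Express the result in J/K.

For an isothermal ideal gas ΔS_gas = nR ln(P₁/P₂) = 2.44 × 8.314 × ln(477/82) = 35.7 J/K.

ΔS_gas = 35.7 J/K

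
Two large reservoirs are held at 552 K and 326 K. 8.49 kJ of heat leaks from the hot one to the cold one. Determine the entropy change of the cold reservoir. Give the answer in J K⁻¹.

ΔS_cold = 26 J/K

The cold reservoir gains heat Q, so ΔS_cold = +Q/T_C = 8490/326 = 26 J/K.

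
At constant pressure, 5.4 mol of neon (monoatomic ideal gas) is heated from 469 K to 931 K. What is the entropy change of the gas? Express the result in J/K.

ΔS = 77 J/K

At constant pressure, ΔS = nC_p ln(T₂/T₁) with C_p = 5R/2 = 20.79 J mol⁻¹ K⁻¹.
ΔS = 5.4 × 20.79 × ln(931/469) = 77 J/K.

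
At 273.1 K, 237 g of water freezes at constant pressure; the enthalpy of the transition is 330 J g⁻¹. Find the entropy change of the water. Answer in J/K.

ΔS = -286 J/K

Heat released by the substance: Q = −mL = −237 × 330 = −78210 J.
At constant T, ΔS = Q_rev/T = −78210 / 273.1 = -286 J/K.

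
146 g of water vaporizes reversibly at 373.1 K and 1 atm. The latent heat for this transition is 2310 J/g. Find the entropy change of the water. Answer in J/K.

ΔS = 904 J/K

Heat absorbed by the substance: Q = mL = 146 × 2310 = 337260 J.
At constant T, ΔS = Q_rev/T = 337260 / 373.1 = 904 J/K.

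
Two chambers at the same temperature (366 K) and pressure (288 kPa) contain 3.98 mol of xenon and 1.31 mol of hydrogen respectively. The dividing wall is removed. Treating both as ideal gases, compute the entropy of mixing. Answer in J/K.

ΔS_mix = 24.6 J/K

Mole fractions: x_A = 3.98/5.29 = 0.752, x_B = 0.248.
ΔS_mix = −R(n_A ln x_A + n_B ln x_B) = −8.314 × (3.98 ln 0.752 + 1.31 ln 0.248) = 24.6 J/K.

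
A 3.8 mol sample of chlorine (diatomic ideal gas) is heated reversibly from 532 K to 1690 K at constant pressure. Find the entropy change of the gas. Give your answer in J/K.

ΔS = 128 J/K

At constant pressure, ΔS = nC_p ln(T₂/T₁) with C_p = 7R/2 = 29.1 J mol⁻¹ K⁻¹.
ΔS = 3.8 × 29.1 × ln(1690/532) = 128 J/K.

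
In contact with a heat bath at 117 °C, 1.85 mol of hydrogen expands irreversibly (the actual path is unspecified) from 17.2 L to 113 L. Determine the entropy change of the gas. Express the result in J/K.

ΔS_gas = 29 J/K

Entropy is a state function, so ΔS_gas depends only on the end states.
For an isothermal ideal gas ΔS_gas = nR ln(V₂/V₁) = 1.85 × 8.314 × ln(113/17.2) = 29 J/K.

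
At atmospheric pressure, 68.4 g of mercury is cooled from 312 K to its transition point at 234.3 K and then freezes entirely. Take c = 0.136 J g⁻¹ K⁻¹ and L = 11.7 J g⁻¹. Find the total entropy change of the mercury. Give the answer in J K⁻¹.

Cooling step: ΔS₁ = m c ln(T_tr/T_i) = 68.4 × 0.136 × ln(234.3/312) = -2.664 J/K.
Phase change: ΔS₂ = −mL/T_tr = −68.4 × 11.7 / 234.3 = -3.416 J/K.
ΔS_total = (-2.664) + (-3.416) = -6.08 J/K.

ΔS = -6.08 J/K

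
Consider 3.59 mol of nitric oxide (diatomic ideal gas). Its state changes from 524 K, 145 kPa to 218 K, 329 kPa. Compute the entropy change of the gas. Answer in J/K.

ΔS = nC_p ln(T₂/T₁) − nR ln(P₂/P₁), with C_p = 7R/2 = 29.1 J mol⁻¹ K⁻¹ for a diatomic ideal gas.
ΔS = 3.59 × [29.1 × ln(218/524) − 8.314 × ln(329/145)] = -116 J/K.

ΔS = -116 J/K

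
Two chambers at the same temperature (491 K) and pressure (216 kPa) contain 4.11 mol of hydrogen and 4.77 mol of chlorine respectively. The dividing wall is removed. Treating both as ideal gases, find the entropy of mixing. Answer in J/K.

Mole fractions: x_A = 4.11/8.88 = 0.463, x_B = 0.537.
ΔS_mix = −R(n_A ln x_A + n_B ln x_B) = −8.314 × (4.11 ln 0.463 + 4.77 ln 0.537) = 51 J/K.

ΔS_mix = 51 J/K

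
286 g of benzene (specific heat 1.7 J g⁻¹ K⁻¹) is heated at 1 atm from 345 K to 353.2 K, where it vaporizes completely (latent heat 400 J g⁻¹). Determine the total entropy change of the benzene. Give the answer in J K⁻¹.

ΔS = 335 J/K

Warming step: ΔS₁ = m c ln(T_tr/T_i) = 286 × 1.7 × ln(353.2/345) = 11.42 J/K.
Phase change: ΔS₂ = +mL/T_tr = 286 × 400 / 353.2 = 323.9 J/K.
ΔS_total = (11.42) + (323.9) = 335 J/K.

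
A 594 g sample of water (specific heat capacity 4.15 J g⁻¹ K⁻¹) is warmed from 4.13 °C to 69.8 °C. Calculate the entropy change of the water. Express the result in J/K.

ΔS = 524 J/K

In kelvin: T₁ = 277.28 K, T₂ = 342.95 K. ΔS = ∫dQ_rev/T = m c ln(T₂/T₁) = 594 × 4.15 × ln(342.95/277.28) = 524 J/K.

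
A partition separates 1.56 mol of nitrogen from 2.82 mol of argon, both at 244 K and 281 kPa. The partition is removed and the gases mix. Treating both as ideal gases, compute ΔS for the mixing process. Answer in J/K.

ΔS_mix = 23.7 J/K

Mole fractions: x_A = 1.56/4.38 = 0.356, x_B = 0.644.
ΔS_mix = −R(n_A ln x_A + n_B ln x_B) = −8.314 × (1.56 ln 0.356 + 2.82 ln 0.644) = 23.7 J/K.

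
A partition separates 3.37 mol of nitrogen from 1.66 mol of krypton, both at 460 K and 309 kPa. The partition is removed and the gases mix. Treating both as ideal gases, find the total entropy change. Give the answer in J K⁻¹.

ΔS_mix = 26.5 J/K

Mole fractions: x_A = 3.37/5.03 = 0.67, x_B = 0.33.
ΔS_mix = −R(n_A ln x_A + n_B ln x_B) = −8.314 × (3.37 ln 0.67 + 1.66 ln 0.33) = 26.5 J/K.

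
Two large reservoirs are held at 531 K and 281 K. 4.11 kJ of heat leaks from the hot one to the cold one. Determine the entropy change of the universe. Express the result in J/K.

ΔS_hot = −Q/T_H = −4110/531 = -7.74 J/K and ΔS_cold = +Q/T_C = 4110/281 = 14.63 J/K.
ΔS_total = -7.74 + 14.63 = 6.89 J/K, positive as the second law requires.

ΔS_total = 6.89 J/K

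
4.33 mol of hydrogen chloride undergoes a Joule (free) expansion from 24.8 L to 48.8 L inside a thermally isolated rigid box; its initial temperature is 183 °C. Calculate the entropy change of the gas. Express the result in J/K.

ΔS_gas = 24.4 J/K

No heat is exchanged and no work is done, so the ideal-gas temperature stays constant.
Entropy is a state function; using a reversible isothermal path, ΔS_gas = nR ln(V₂/V₁) = 4.33 × 8.314 × ln(48.8/24.8) = 24.4 J/K.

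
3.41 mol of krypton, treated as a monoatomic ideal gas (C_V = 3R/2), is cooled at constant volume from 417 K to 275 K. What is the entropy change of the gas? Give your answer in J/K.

At constant volume, ΔS = nC_V ln(T₂/T₁) with C_V = 3R/2 = 12.47 J mol⁻¹ K⁻¹.
ΔS = 3.41 × 12.47 × ln(275/417) = -17.7 J/K.

ΔS = -17.7 J/K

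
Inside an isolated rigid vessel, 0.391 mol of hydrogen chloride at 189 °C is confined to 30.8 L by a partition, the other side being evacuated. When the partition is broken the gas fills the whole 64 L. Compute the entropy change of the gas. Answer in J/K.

ΔS_gas = 2.38 J/K

No heat is exchanged and no work is done, so the ideal-gas temperature stays constant.
Entropy is a state function; using a reversible isothermal path, ΔS_gas = nR ln(V₂/V₁) = 0.391 × 8.314 × ln(64/30.8) = 2.38 J/K.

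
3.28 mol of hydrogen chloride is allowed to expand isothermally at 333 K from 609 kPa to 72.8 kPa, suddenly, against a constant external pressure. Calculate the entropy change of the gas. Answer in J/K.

Entropy is a state function, so ΔS_gas depends only on the end states.
For an isothermal ideal gas ΔS_gas = nR ln(P₁/P₂) = 3.28 × 8.314 × ln(609/72.8) = 57.9 J/K.

ΔS_gas = 57.9 J/K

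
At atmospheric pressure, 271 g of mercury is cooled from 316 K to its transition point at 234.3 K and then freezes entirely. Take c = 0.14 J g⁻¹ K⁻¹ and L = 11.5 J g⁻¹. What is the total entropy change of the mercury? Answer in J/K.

ΔS = -24.7 J/K

Cooling step: ΔS₁ = m c ln(T_tr/T_i) = 271 × 0.14 × ln(234.3/316) = -11.3494 J/K.
Phase change: ΔS₂ = −mL/T_tr = −271 × 11.5 / 234.3 = -13.3013 J/K.
ΔS_total = (-11.3494) + (-13.3013) = -24.7 J/K.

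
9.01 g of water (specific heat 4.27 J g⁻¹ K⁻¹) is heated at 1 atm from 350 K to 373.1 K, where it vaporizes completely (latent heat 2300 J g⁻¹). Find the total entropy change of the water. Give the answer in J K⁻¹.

ΔS = 58 J/K

Warming step: ΔS₁ = m c ln(T_tr/T_i) = 9.01 × 4.27 × ln(373.1/350) = 2.459 J/K.
Phase change: ΔS₂ = +mL/T_tr = 9.01 × 2300 / 373.1 = 55.54 J/K.
ΔS_total = (2.459) + (55.54) = 58 J/K.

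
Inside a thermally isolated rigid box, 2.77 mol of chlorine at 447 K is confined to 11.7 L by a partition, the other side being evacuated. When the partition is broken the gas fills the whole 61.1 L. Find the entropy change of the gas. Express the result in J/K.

For an ideal gas in free expansion Q = 0 and W = 0, so T is unchanged.
Entropy is a state function; using a reversible isothermal path, ΔS_gas = nR ln(V₂/V₁) = 2.77 × 8.314 × ln(61.1/11.7) = 38.1 J/K.

ΔS_gas = 38.1 J/K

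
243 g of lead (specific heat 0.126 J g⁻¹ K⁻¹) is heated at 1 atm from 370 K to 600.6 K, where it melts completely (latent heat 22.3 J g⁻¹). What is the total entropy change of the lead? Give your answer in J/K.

ΔS = 23.9 J/K

Warming step: ΔS₁ = m c ln(T_tr/T_i) = 243 × 0.126 × ln(600.6/370) = 14.83 J/K.
Phase change: ΔS₂ = +mL/T_tr = 243 × 22.3 / 600.6 = 9.022 J/K.
ΔS_total = (14.83) + (9.022) = 23.9 J/K.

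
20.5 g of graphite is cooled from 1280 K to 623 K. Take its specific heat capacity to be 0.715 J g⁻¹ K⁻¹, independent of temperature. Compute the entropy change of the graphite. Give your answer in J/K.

ΔS = -10.6 J/K

ΔS = ∫dQ_rev/T = m c ln(T₂/T₁) = 20.5 × 0.715 × ln(623/1280) = -10.6 J/K.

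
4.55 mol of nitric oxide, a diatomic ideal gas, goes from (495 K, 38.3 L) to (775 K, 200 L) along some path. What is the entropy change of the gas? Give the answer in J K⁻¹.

Entropy is a state function: ΔS = nC_V ln(T₂/T₁) + nR ln(V₂/V₁), with C_V = 5R/2 = 20.79 J mol⁻¹ K⁻¹ for a diatomic ideal gas.
ΔS = 4.55 × [20.79 × ln(775/495) + 8.314 × ln(200/38.3)] = 105 J/K.

ΔS = 105 J/K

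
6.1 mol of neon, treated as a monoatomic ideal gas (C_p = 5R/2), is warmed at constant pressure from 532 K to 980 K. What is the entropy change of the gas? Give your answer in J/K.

ΔS = 77.5 J/K

At constant pressure, ΔS = nC_p ln(T₂/T₁) with C_p = 5R/2 = 20.79 J mol⁻¹ K⁻¹.
ΔS = 6.1 × 20.79 × ln(980/532) = 77.5 J/K.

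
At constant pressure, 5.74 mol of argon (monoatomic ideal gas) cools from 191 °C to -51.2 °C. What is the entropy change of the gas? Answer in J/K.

ΔS = -88 J/K

In kelvin: T₁ = 464.15 K, T₂ = 221.95 K. At constant pressure, ΔS = nC_p ln(T₂/T₁) with C_p = 5R/2 = 20.79 J mol⁻¹ K⁻¹.
ΔS = 5.74 × 20.79 × ln(221.95/464.15) = -88 J/K.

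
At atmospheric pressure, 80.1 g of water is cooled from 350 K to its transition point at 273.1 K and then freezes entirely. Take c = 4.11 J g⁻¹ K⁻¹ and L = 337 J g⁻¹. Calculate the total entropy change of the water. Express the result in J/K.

Cooling step: ΔS₁ = m c ln(T_tr/T_i) = 80.1 × 4.11 × ln(273.1/350) = -81.68 J/K.
Phase change: ΔS₂ = −mL/T_tr = −80.1 × 337 / 273.1 = -98.84 J/K.
ΔS_total = (-81.68) + (-98.84) = -181 J/K.

ΔS = -181 J/K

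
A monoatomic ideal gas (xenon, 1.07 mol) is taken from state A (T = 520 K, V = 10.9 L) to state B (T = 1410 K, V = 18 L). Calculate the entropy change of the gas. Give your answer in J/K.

ΔS = 17.8 J/K

Entropy is a state function: ΔS = nC_V ln(T₂/T₁) + nR ln(V₂/V₁), with C_V = 3R/2 = 12.47 J mol⁻¹ K⁻¹ for a monoatomic ideal gas.
ΔS = 1.07 × [12.47 × ln(1410/520) + 8.314 × ln(18/10.9)] = 17.8 J/K.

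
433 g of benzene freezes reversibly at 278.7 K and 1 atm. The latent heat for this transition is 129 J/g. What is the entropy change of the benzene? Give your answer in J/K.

Heat released by the substance: Q = −mL = −433 × 129 = −55857 J.
At constant T, ΔS = Q_rev/T = −55857 / 278.7 = -200 J/K.

ΔS = -200 J/K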